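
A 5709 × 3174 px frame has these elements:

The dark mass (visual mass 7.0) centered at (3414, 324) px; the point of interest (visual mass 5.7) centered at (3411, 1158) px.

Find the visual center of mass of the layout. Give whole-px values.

Σw = 7.0 + 5.7 = 12.7.
x: (7.0·3414 + 5.7·3411) / 12.7 = 43340.7 / 12.7 ≈ 3412.65
y: (7.0·324 + 5.7·1158) / 12.7 = 8868.6 / 12.7 ≈ 698.31

(3413, 698)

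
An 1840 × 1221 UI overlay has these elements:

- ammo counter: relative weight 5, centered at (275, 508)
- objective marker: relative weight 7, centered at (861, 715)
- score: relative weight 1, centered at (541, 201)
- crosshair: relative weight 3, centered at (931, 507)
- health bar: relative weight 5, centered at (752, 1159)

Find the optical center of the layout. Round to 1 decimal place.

(690.3, 717.2)

Total weight = 5 + 7 + 1 + 3 + 5 = 21.
x-moment: 5·275 + 7·861 + 1·541 + 3·931 + 5·752 = 14496; centroid 14496/21 ≈ 690.29.
y-moment: 5·508 + 7·715 + 1·201 + 3·507 + 5·1159 = 15062; centroid 15062/21 ≈ 717.24.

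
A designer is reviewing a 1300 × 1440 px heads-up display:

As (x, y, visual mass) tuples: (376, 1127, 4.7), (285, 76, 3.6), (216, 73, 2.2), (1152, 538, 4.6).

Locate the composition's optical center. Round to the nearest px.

Total weight = 4.7 + 3.6 + 2.2 + 4.6 = 15.1.
x-moment: 4.7·376 + 3.6·285 + 2.2·216 + 4.6·1152 = 8567.6; centroid 8567.6/15.1 ≈ 567.39.
y-moment: 4.7·1127 + 3.6·76 + 2.2·73 + 4.6·538 = 8205.9; centroid 8205.9/15.1 ≈ 543.44.

(567, 543)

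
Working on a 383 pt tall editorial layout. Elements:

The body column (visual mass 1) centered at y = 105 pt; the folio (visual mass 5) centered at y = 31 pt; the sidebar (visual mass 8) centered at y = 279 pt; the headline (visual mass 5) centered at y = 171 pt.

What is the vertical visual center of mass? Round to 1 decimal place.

y ≈ 176.2

Weights sum to 1 + 5 + 8 + 5 = 19.
y-moment: 1·105 + 5·31 + 8·279 + 5·171 = 3347; centroid 3347/19 ≈ 176.16.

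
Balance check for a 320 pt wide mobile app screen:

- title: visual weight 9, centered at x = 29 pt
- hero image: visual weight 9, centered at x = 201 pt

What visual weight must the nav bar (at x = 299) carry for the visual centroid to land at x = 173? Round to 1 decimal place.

w ≈ 8.3

Existing Σw = 18 (9 + 9); existing moment 9·29 + 9·201 = 2070.
Balance at x = 173 requires (2070 + w·299) / (18 + w) = 173.
So w = (173·18 − 2070)/(299 − 173) = 1044/126 ≈ 8.29.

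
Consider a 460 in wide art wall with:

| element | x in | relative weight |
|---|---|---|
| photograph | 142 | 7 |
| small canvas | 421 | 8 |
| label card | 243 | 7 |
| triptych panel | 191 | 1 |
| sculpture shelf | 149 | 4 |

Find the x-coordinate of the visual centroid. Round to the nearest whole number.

Weights sum to 7 + 8 + 7 + 1 + 4 = 27.
x-moment: 7·142 + 8·421 + 7·243 + 1·191 + 4·149 = 6850; centroid 6850/27 ≈ 253.70.

x ≈ 254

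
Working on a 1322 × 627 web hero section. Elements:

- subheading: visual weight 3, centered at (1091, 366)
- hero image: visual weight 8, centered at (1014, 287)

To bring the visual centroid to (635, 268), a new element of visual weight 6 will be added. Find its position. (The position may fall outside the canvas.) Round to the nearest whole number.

(-98, 194)

After adding the new element, total weight = 3 + 8 + 6 = 17.
Along x: (11385 + 6·x) / 17 = 635 (existing moment 3·1091 + 8·1014 = 11385) ⇒ x = (10795 − 11385) / 6 ≈ -98.33.
Along y: (3394 + 6·y) / 17 = 268 (existing moment 3·366 + 8·287 = 3394) ⇒ y = (4556 − 3394) / 6 ≈ 193.67.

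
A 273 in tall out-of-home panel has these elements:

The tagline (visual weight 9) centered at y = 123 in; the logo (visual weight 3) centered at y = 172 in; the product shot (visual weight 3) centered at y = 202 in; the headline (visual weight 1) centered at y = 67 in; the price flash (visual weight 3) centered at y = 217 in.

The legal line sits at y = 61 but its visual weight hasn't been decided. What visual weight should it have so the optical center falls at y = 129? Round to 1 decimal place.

Known weights sum to 9 + 3 + 3 + 1 + 3 = 19; their moment is 9·123 + 3·172 + 3·202 + 1·67 + 3·217 = 2947.
For the centroid to hit 129: (2947 + w·61) / (19 + w) = 129.
Rearranging, w·(61 − 129) = 129·19 − 2947 = -496, so w ≈ -496/-68 = 7.29.

w ≈ 7.3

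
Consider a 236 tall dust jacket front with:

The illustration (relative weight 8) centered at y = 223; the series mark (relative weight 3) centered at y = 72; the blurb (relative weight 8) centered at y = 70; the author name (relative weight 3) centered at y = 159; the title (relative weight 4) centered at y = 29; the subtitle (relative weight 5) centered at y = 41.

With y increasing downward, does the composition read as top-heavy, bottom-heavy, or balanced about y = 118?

Weights sum to 8 + 3 + 8 + 3 + 4 + 5 = 31.
y: moment 3358 / weight 31 ≈ 108.32
Since 108.3 is above (smaller y than) 118, the composition reads top-heavy.

top-heavy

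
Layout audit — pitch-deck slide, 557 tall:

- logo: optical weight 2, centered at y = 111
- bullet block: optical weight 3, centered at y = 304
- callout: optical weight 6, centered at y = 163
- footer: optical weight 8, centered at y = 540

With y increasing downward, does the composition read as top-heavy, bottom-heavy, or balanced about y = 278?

bottom-heavy

Σw = 2 + 3 + 6 + 8 = 19.
Σw·y = 2·111 + 3·304 + 6·163 + 8·540 = 6432, so ȳ = 6432/19 ≈ 338.53.
338.5 vs midline 278 → bottom-heavy.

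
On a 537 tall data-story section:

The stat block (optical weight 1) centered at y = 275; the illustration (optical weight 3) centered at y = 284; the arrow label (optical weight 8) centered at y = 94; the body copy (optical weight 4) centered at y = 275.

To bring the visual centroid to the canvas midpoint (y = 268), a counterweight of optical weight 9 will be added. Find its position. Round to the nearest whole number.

New total weight: (1 + 3 + 8 + 4) + 9 = 25.
y: need Σw·y = 25·268 = 6700. Existing = 1·275 + 3·284 + 8·94 + 4·275 = 2979. Remainder 3721 / 9 ≈ 413.44.

y ≈ 413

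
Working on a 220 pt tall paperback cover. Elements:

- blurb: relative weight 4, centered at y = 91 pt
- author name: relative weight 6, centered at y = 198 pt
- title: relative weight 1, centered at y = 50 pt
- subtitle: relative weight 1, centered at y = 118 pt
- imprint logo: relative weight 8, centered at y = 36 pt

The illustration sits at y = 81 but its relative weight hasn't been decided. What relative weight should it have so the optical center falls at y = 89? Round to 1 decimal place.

Known weights sum to 4 + 6 + 1 + 1 + 8 = 20; their moment is 4·91 + 6·198 + 1·50 + 1·118 + 8·36 = 2008.
Balance at y = 89 requires (2008 + w·81) / (20 + w) = 89.
So w = (89·20 − 2008)/(81 − 89) = -228/-8 ≈ 28.50.

w ≈ 28.5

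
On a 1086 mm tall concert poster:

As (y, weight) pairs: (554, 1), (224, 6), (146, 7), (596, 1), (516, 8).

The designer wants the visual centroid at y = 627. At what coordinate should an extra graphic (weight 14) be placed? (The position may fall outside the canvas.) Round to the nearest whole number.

After adding the extra graphic, total weight = 1 + 6 + 7 + 1 + 8 + 14 = 37.
Along y: (7644 + 14·y) / 37 = 627 (existing moment 1·554 + 6·224 + 7·146 + 1·596 + 8·516 = 7644) ⇒ y = (23199 − 7644) / 14 ≈ 1111.07.

y ≈ 1111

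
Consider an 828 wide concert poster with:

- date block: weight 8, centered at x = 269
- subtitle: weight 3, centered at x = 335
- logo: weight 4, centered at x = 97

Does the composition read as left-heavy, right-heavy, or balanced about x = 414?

Weights sum to 8 + 3 + 4 = 15.
x: (8·269 + 3·335 + 4·97) / 15 = 3545 / 15 ≈ 236.33
Since 236.3 is left of 414, the composition reads left-heavy.

left-heavy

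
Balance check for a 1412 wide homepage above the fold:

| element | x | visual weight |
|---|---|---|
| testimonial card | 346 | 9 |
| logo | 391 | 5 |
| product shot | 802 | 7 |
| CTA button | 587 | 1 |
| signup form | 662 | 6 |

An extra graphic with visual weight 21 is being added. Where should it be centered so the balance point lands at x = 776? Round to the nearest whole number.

New total weight: (9 + 5 + 7 + 1 + 6) + 21 = 49.
Along x: (15242 + 21·x) / 49 = 776 (existing moment 9·346 + 5·391 + 7·802 + 1·587 + 6·662 = 15242) ⇒ x = (38024 − 15242) / 21 ≈ 1084.86.

x ≈ 1085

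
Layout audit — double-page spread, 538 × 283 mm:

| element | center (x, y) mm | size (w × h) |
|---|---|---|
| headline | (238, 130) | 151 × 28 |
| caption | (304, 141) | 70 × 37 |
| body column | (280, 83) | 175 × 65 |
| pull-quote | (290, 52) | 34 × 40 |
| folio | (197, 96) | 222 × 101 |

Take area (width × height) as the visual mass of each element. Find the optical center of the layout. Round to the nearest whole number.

(233, 97)

Areas: headline 151·28 = 4228, caption 70·37 = 2590, body column 175·65 = 11375, pull-quote 34·40 = 1360, folio 222·101 = 22422. Total weight = 41975.
Σw·x = 4228·238 + 2590·304 + 11375·280 + 1360·290 + 22422·197 = 9790158, so x̄ = 9790158/41975 ≈ 233.24.
Σw·y = 4228·130 + 2590·141 + 11375·83 + 1360·52 + 22422·96 = 4082187, so ȳ = 4082187/41975 ≈ 97.25.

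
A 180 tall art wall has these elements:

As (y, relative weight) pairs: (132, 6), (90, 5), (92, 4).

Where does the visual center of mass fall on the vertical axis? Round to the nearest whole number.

y ≈ 107

Σw = 6 + 5 + 4 = 15.
Σw·y = 6·132 + 5·90 + 4·92 = 1610, so ȳ = 1610/15 ≈ 107.33.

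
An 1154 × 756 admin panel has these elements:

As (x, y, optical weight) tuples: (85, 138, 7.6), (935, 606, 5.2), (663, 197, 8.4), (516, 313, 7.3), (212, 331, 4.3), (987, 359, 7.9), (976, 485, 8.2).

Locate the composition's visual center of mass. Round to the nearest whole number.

(645, 335)

Weights sum to 7.6 + 5.2 + 8.4 + 7.3 + 4.3 + 7.9 + 8.2 = 48.9.
x: moment 31556.1 / weight 48.9 ≈ 645.32
y: moment 16376.1 / weight 48.9 ≈ 334.89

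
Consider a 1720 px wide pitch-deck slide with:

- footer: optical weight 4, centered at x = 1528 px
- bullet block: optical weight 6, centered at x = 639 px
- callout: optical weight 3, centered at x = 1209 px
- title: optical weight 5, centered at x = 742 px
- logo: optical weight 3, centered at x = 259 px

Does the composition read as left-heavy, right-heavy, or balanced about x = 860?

Weights sum to 4 + 6 + 3 + 5 + 3 = 21.
Σw·x = 4·1528 + 6·639 + 3·1209 + 5·742 + 3·259 = 18060, so x̄ = 18060/21 ≈ 860.00.
The centroid 860.00 matches the midline at 860, so the layout is balanced.

balanced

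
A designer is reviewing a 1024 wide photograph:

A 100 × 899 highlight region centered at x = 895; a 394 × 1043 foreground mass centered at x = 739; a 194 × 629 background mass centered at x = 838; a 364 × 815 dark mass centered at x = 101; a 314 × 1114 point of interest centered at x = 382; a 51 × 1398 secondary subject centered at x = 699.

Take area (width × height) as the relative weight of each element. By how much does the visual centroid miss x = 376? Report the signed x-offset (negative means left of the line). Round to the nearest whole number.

Areas → weights: highlight region 100·899 = 89900, foreground mass 394·1043 = 410942, background mass 194·629 = 122026, dark mass 364·815 = 296660, point of interest 314·1114 = 349796, secondary subject 51·1398 = 71298; Σw = 1340622.
Σw·x = 89900·895 + 410942·739 + 122026·838 + 296660·101 + 349796·382 + 71298·699 = 699826460, so x̄ = 699826460/1340622 ≈ 522.02.
Against x = 376, that's 522.02 − 376 = 146.02.

≈ 146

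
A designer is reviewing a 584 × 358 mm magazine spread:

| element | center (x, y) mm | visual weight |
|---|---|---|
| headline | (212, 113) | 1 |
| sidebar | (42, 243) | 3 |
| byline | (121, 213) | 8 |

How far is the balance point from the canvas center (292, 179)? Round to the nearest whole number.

Weights sum to 1 + 3 + 8 = 12.
Σw·x = 1·212 + 3·42 + 8·121 = 1306, so x̄ = 1306/12 ≈ 108.83.
Σw·y = 1·113 + 3·243 + 8·213 = 2546, so ȳ = 2546/12 ≈ 212.17.
From (292, 179): dx = -183.17, dy = 33.17, so the distance is √(dx²+dy²) ≈ 186.15.

≈ 186 mm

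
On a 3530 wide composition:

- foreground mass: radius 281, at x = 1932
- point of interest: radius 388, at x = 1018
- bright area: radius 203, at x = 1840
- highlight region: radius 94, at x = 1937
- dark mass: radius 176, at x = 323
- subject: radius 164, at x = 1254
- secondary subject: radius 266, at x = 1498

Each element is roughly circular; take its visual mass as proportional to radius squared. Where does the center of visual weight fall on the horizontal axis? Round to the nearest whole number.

x ≈ 1344

Weights ∝ r²: foreground mass 281² = 78961, point of interest 388² = 150544, bright area 203² = 41209, highlight region 94² = 8836, dark mass 176² = 30976, subject 164² = 26896, secondary subject 266² = 70756; Σw = 408178.
x: moment 548471656 / weight 408178 ≈ 1343.71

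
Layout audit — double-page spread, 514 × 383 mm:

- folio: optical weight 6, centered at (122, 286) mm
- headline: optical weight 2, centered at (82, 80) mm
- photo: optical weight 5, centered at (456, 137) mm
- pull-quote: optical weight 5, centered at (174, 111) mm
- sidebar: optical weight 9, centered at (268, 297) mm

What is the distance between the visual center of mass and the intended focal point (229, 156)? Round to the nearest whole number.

Weights sum to 6 + 2 + 5 + 5 + 9 = 27.
x-moment: 6·122 + 2·82 + 5·456 + 5·174 + 9·268 = 6458; centroid 6458/27 ≈ 239.19.
y-moment: 6·286 + 2·80 + 5·137 + 5·111 + 9·297 = 5789; centroid 5789/27 ≈ 214.41.
Offset from (229, 156): Δx ≈ 10.19, Δy ≈ 58.41; distance = √(Δx² + Δy²) ≈ 59.29.

≈ 59 mm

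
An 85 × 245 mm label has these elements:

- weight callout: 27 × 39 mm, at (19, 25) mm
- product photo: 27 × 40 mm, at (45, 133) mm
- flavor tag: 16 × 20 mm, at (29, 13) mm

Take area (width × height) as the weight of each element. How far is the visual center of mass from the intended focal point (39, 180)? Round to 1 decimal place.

Areas: weight callout 27·39 = 1053, product photo 27·40 = 1080, flavor tag 16·20 = 320. Total weight = 2453.
x-moment: 1053·19 + 1080·45 + 320·29 = 77887; centroid 77887/2453 ≈ 31.75.
y-moment: 1053·25 + 1080·133 + 320·13 = 174125; centroid 174125/2453 ≈ 70.98.
Relative to (39, 180): Δ = (-7.25, -109.02); |Δ| = √(-7.25² + -109.02²) ≈ 109.26.

≈ 109.3 mm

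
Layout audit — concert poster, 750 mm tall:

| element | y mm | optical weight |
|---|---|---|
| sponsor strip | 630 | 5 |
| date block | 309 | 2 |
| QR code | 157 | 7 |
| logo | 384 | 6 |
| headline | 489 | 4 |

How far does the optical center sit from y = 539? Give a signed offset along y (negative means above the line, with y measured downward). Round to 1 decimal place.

≈ -158.7 mm

Weights sum to 5 + 2 + 7 + 6 + 4 = 24.
y: (5·630 + 2·309 + 7·157 + 6·384 + 4·489) / 24 = 9127 / 24 ≈ 380.29
Difference: 380.29 − 539 ≈ -158.71.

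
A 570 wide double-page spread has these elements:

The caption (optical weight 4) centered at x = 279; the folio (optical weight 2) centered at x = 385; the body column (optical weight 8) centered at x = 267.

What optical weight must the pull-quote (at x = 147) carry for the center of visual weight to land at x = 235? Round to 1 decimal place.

Fixed elements: Σw = 4 + 2 + 8 = 14, Σw·x = 4·279 + 2·385 + 8·267 = 4022.
For the centroid to hit 235: (4022 + w·147) / (14 + w) = 235.
So w = (235·14 − 4022)/(147 − 235) = -732/-88 ≈ 8.32.

w ≈ 8.3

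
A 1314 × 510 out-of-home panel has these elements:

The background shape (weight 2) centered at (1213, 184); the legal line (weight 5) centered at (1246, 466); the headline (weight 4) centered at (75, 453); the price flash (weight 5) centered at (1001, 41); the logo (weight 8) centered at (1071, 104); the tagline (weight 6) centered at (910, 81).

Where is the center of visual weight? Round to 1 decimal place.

Total weight = 2 + 5 + 4 + 5 + 8 + 6 = 30.
x: (2·1213 + 5·1246 + 4·75 + 5·1001 + 8·1071 + 6·910) / 30 = 27989 / 30 ≈ 932.97
y: (2·184 + 5·466 + 4·453 + 5·41 + 8·104 + 6·81) / 30 = 6033 / 30 ≈ 201.10

(933.0, 201.1)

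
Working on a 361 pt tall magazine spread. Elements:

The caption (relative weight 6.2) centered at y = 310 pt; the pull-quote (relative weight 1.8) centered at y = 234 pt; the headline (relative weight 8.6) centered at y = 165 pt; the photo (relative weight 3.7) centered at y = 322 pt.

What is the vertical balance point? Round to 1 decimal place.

Σw = 6.2 + 1.8 + 8.6 + 3.7 = 20.3.
y-moment: 6.2·310 + 1.8·234 + 8.6·165 + 3.7·322 = 4953.6; centroid 4953.6/20.3 ≈ 244.02.

y ≈ 244.0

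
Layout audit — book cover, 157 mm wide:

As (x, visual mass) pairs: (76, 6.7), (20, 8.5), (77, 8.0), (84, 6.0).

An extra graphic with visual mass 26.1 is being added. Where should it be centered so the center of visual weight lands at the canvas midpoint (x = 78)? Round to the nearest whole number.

x ≈ 96

After adding the extra graphic, total weight = 6.7 + 8.5 + 8.0 + 6.0 + 26.1 = 55.3.
x: need Σw·x = 55.3·78 = 4313.4. Existing = 6.7·76 + 8.5·20 + 8.0·77 + 6.0·84 = 1799.2. Remainder 2514.2 / 26.1 ≈ 96.33.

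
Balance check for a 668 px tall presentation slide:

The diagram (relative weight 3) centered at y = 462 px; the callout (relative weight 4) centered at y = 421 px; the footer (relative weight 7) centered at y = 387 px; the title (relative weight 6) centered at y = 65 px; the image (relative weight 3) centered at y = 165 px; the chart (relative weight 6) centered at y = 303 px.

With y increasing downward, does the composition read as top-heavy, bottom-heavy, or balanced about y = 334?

Σw = 3 + 4 + 7 + 6 + 3 + 6 = 29.
y: (3·462 + 4·421 + 7·387 + 6·65 + 3·165 + 6·303) / 29 = 8482 / 29 ≈ 292.48
292.5 vs midline 334 → top-heavy.

top-heavy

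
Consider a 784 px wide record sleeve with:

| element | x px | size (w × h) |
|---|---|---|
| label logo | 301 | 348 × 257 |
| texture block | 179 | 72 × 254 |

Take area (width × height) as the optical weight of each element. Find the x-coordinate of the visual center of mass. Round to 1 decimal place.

x ≈ 280.3

Taking area as weight: label logo 348·257 = 89436, texture block 72·254 = 18288. Sum 107724.
Σw·x = 89436·301 + 18288·179 = 30193788, so x̄ = 30193788/107724 ≈ 280.29.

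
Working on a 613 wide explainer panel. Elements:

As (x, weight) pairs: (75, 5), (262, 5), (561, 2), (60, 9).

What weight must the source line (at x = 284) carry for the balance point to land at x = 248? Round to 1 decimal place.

Known weights sum to 5 + 5 + 2 + 9 = 21; their moment is 5·75 + 5·262 + 2·561 + 9·60 = 3347.
Set Σw·x/Σw = 248: (3347 + 284w) = 248·(21 + w).
So w = (248·21 − 3347)/(284 − 248) = 1861/36 ≈ 51.69.

w ≈ 51.7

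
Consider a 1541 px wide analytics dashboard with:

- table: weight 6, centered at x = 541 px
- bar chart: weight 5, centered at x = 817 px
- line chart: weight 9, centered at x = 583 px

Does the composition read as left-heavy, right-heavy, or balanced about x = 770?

Weights sum to 6 + 5 + 9 = 20.
x-moment: 6·541 + 5·817 + 9·583 = 12578; centroid 12578/20 ≈ 628.90.
628.9 lies left of the midline 770, so the layout is left-heavy.

left-heavy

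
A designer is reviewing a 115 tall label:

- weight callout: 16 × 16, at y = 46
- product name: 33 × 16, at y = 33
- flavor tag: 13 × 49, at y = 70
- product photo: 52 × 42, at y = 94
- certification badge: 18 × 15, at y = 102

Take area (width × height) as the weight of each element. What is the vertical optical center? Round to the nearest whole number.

y ≈ 79

Areas → weights: weight callout 16·16 = 256, product name 33·16 = 528, flavor tag 13·49 = 637, product photo 52·42 = 2184, certification badge 18·15 = 270; Σw = 3875.
y: (256·46 + 528·33 + 637·70 + 2184·94 + 270·102) / 3875 = 306626 / 3875 ≈ 79.13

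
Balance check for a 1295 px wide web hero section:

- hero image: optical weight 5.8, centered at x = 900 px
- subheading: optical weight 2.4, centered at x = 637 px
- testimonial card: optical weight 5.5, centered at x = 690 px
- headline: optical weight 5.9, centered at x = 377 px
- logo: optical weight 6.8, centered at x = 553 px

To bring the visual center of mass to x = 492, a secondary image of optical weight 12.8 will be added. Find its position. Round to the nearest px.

x ≈ 215

After adding the secondary image, total weight = 5.8 + 2.4 + 5.5 + 5.9 + 6.8 + 12.8 = 39.2.
x: target moment 39.2×492 = 19286.4; current 5.8·900 + 2.4·637 + 5.5·690 + 5.9·377 + 6.8·553 = 16528.5; the secondary image supplies 2757.9, so x = 2757.9/12.8 ≈ 215.46.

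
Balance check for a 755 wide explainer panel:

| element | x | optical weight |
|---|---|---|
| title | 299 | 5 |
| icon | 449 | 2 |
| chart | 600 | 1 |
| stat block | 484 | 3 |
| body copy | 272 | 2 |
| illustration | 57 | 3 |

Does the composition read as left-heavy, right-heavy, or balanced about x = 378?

Σw = 5 + 2 + 1 + 3 + 2 + 3 = 16.
x: moment 5160 / weight 16 ≈ 322.50
322.5 lies left of the midline 378, so the layout is left-heavy.

left-heavy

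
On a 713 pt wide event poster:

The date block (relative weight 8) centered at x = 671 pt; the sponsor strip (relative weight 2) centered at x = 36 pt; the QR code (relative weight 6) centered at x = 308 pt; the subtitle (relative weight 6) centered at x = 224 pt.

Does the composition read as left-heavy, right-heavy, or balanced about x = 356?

Σw = 8 + 2 + 6 + 6 = 22.
x: (8·671 + 2·36 + 6·308 + 6·224) / 22 = 8632 / 22 ≈ 392.36
Since 392.4 is right of 356, the composition reads right-heavy.

right-heavy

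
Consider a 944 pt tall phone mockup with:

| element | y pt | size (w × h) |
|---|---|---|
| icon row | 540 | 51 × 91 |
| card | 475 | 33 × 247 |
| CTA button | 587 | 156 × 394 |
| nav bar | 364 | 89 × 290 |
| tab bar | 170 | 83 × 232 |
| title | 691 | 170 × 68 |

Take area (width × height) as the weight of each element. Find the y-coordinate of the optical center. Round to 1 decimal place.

y ≈ 482.2

Taking area as weight: icon row 51·91 = 4641, card 33·247 = 8151, CTA button 156·394 = 61464, nav bar 89·290 = 25810, tab bar 83·232 = 19256, title 170·68 = 11560. Sum 130882.
y: (4641·540 + 8151·475 + 61464·587 + 25810·364 + 19256·170 + 11560·691) / 130882 = 63113553 / 130882 ≈ 482.22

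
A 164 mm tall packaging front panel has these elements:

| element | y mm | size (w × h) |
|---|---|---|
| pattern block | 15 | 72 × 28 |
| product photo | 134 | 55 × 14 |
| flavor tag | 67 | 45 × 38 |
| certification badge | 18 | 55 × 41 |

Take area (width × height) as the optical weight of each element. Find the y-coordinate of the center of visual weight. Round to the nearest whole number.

Taking area as weight: pattern block 72·28 = 2016, product photo 55·14 = 770, flavor tag 45·38 = 1710, certification badge 55·41 = 2255. Sum 6751.
y: (2016·15 + 770·134 + 1710·67 + 2255·18) / 6751 = 288580 / 6751 ≈ 42.75

y ≈ 43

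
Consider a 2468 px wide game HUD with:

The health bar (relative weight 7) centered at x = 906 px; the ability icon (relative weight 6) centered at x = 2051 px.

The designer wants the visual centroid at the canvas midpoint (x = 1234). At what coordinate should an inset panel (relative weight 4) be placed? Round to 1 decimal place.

x ≈ 582.5

With the inset panel, Σw becomes 7 + 6 + 4 = 17.
Along x: (18648 + 4·x) / 17 = 1234 (existing moment 7·906 + 6·2051 = 18648) ⇒ x = (20978 − 18648) / 4 ≈ 582.50.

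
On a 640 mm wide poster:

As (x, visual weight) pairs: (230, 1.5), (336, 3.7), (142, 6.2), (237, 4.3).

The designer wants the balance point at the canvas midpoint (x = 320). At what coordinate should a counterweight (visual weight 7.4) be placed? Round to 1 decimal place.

After adding the counterweight, total weight = 1.5 + 3.7 + 6.2 + 4.3 + 7.4 = 23.1.
x: need Σw·x = 23.1·320 = 7392.0. Existing = 1.5·230 + 3.7·336 + 6.2·142 + 4.3·237 = 3487.7. Remainder 3904.3 / 7.4 ≈ 527.61.

x ≈ 527.6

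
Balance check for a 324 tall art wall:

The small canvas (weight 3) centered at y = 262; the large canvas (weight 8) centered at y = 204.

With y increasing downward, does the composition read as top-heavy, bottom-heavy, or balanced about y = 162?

Total weight = 3 + 8 = 11.
Σw·y = 3·262 + 8·204 = 2418, so ȳ = 2418/11 ≈ 219.82.
Since 219.8 is below (larger y than) 162, the composition reads bottom-heavy.

bottom-heavy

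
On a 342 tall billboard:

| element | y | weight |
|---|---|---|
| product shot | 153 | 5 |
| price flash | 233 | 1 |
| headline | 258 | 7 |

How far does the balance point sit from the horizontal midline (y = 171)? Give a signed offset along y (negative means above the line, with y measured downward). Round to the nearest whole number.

Weights sum to 5 + 1 + 7 = 13.
y: (5·153 + 1·233 + 7·258) / 13 = 2804 / 13 ≈ 215.69
Offset from y = 171: 215.69 − 171 ≈ 44.69.

≈ 45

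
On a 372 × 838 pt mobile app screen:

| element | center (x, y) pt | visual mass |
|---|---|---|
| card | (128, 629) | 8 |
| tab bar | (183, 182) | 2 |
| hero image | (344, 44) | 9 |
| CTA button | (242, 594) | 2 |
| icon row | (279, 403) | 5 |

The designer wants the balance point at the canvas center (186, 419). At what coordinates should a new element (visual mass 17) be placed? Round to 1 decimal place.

(96.1, 530.7)

After adding the new element, total weight = 8 + 2 + 9 + 2 + 5 + 17 = 43.
Along x: (6365 + 17·x) / 43 = 186 (existing moment 8·128 + 2·183 + 9·344 + 2·242 + 5·279 = 6365) ⇒ x = (7998 − 6365) / 17 ≈ 96.06.
Along y: (8995 + 17·y) / 43 = 419 (existing moment 8·629 + 2·182 + 9·44 + 2·594 + 5·403 = 8995) ⇒ y = (18017 − 8995) / 17 ≈ 530.71.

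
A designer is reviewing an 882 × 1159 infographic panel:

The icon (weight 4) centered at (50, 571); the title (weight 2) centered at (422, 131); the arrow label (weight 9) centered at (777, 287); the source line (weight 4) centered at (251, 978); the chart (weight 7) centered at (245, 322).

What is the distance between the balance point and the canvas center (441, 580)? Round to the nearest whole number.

≈ 148

Total weight = 4 + 2 + 9 + 4 + 7 = 26.
x: (4·50 + 2·422 + 9·777 + 4·251 + 7·245) / 26 = 10756 / 26 ≈ 413.69
y: (4·571 + 2·131 + 9·287 + 4·978 + 7·322) / 26 = 11295 / 26 ≈ 434.42
Offset from (441, 580): Δx ≈ -27.31, Δy ≈ -145.58; distance = √(Δx² + Δy²) ≈ 148.12.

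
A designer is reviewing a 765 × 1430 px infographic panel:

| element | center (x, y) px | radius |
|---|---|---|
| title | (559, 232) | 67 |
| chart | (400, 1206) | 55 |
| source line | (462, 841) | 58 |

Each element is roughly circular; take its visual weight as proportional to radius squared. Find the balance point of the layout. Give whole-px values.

r² weights: title 67² = 4489, chart 55² = 3025, source line 58² = 3364. Total = 10878.
Σw·x = 4489·559 + 3025·400 + 3364·462 = 5273519, so x̄ = 5273519/10878 ≈ 484.79.
Σw·y = 4489·232 + 3025·1206 + 3364·841 = 7518722, so ȳ = 7518722/10878 ≈ 691.19.

(485, 691)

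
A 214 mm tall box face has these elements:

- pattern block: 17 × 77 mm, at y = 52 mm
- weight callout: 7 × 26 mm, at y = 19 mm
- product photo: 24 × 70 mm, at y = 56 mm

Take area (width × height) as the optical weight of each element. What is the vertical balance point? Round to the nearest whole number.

y ≈ 52

Areas: pattern block 17·77 = 1309, weight callout 7·26 = 182, product photo 24·70 = 1680. Total weight = 3171.
Σw·y = 1309·52 + 182·19 + 1680·56 = 165606, so ȳ = 165606/3171 ≈ 52.23.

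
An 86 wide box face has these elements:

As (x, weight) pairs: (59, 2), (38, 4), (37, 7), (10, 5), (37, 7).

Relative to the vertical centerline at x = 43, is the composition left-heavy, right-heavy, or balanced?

Total weight = 2 + 4 + 7 + 5 + 7 = 25.
Σw·x = 2·59 + 4·38 + 7·37 + 5·10 + 7·37 = 838, so x̄ = 838/25 ≈ 33.52.
33.5 vs midline 43 → left-heavy.

left-heavy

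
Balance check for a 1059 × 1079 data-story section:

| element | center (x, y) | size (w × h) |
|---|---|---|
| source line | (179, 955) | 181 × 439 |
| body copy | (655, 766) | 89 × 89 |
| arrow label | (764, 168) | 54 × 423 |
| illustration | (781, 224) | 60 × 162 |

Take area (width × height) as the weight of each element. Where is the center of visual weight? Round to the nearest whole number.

(371, 733)

Areas: source line 181·439 = 79459, body copy 89·89 = 7921, arrow label 54·423 = 22842, illustration 60·162 = 9720. Total weight = 119942.
Σw·x = 79459·179 + 7921·655 + 22842·764 + 9720·781 = 44454024, so x̄ = 44454024/119942 ≈ 370.63.
Σw·y = 79459·955 + 7921·766 + 22842·168 + 9720·224 = 87965567, so ȳ = 87965567/119942 ≈ 733.40.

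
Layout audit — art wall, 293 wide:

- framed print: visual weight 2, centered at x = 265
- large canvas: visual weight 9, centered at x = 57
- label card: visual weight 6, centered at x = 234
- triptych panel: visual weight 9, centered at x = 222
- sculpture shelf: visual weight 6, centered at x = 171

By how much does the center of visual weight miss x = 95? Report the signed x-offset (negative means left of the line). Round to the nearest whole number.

Weights sum to 2 + 9 + 6 + 9 + 6 = 32.
x-moment: 2·265 + 9·57 + 6·234 + 9·222 + 6·171 = 5471; centroid 5471/32 ≈ 170.97.
Offset from x = 95: 170.97 − 95 ≈ 75.97.

≈ 76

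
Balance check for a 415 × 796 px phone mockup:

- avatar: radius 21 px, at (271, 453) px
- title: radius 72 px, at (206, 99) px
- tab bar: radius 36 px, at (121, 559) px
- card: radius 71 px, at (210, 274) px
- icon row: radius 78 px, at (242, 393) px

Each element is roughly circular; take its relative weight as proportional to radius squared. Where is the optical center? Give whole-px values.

Weights ∝ r²: avatar 21² = 441, title 72² = 5184, tab bar 36² = 1296, card 71² = 5041, icon row 78² = 6084; Σw = 18046.
x-moment: 441·271 + 5184·206 + 1296·121 + 5041·210 + 6084·242 = 3875169; centroid 3875169/18046 ≈ 214.74.
y-moment: 441·453 + 5184·99 + 1296·559 + 5041·274 + 6084·393 = 5209699; centroid 5209699/18046 ≈ 288.69.

(215, 289)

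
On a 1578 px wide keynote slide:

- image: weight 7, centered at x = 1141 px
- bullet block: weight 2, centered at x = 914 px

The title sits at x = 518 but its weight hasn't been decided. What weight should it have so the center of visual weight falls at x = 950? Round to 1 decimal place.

Fixed elements: Σw = 7 + 2 = 9, Σw·x = 7·1141 + 2·914 = 9815.
Balance at x = 950 requires (9815 + w·518) / (9 + w) = 950.
So w = (950·9 − 9815)/(518 − 950) = -1265/-432 ≈ 2.93.

w ≈ 2.9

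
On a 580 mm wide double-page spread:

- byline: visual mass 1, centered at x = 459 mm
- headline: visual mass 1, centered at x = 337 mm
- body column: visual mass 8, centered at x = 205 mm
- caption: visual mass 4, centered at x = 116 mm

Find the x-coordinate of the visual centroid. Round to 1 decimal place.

x ≈ 207.1

Total weight = 1 + 1 + 8 + 4 = 14.
x-moment: 1·459 + 1·337 + 8·205 + 4·116 = 2900; centroid 2900/14 ≈ 207.14.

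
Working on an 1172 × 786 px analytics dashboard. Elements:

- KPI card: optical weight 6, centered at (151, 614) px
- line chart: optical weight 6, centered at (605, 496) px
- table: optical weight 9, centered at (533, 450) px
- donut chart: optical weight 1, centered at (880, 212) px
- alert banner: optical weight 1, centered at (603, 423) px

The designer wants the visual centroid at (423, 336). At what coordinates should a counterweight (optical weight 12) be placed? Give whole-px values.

New total weight: (6 + 6 + 9 + 1 + 1) + 12 = 35.
Along x: (10816 + 12·x) / 35 = 423 (existing moment 6·151 + 6·605 + 9·533 + 1·880 + 1·603 = 10816) ⇒ x = (14805 − 10816) / 12 ≈ 332.42.
Along y: (11345 + 12·y) / 35 = 336 (existing moment 6·614 + 6·496 + 9·450 + 1·212 + 1·423 = 11345) ⇒ y = (11760 − 11345) / 12 ≈ 34.58.

(332, 35)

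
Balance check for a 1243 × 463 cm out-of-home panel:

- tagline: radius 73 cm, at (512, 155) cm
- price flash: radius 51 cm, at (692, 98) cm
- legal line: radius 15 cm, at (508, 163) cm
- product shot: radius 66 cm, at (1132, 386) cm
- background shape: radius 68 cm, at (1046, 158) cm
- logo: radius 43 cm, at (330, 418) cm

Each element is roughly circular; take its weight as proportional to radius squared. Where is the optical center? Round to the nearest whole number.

(791, 227)

Weights ∝ r²: tagline 73² = 5329, price flash 51² = 2601, legal line 15² = 225, product shot 66² = 4356, background shape 68² = 4624, logo 43² = 1849; Σw = 18984.
Σw·x = 15020506; x̄ = 15020506/18984 ≈ 791.22.
y: moment 4302458 / weight 18984 ≈ 226.64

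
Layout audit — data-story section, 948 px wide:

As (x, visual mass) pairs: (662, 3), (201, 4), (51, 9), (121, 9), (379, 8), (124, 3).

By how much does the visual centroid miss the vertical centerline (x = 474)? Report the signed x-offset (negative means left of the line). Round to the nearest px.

≈ -259 px

Weights sum to 3 + 4 + 9 + 9 + 8 + 3 = 36.
x: (3·662 + 4·201 + 9·51 + 9·121 + 8·379 + 3·124) / 36 = 7742 / 36 ≈ 215.06
Offset from x = 474: 215.06 − 474 ≈ -258.94.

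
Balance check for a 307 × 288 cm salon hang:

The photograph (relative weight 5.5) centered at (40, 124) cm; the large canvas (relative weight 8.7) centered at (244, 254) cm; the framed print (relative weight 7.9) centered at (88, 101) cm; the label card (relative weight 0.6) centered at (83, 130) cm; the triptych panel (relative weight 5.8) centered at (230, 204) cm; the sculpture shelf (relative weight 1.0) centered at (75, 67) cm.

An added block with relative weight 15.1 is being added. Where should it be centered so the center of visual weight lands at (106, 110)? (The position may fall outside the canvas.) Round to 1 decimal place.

(15.3, -7.4)

With the added block, Σw becomes 5.5 + 8.7 + 7.9 + 0.6 + 5.8 + 1.0 + 15.1 = 44.6.
Along x: (4496.8 + 15.1·x) / 44.6 = 106 (existing moment 5.5·40 + 8.7·244 + 7.9·88 + 0.6·83 + 5.8·230 + 1.0·75 = 4496.8) ⇒ x = (4727.6 − 4496.8) / 15.1 ≈ 15.28.
Along y: (5017.9 + 15.1·y) / 44.6 = 110 (existing moment 5.5·124 + 8.7·254 + 7.9·101 + 0.6·130 + 5.8·204 + 1.0·67 = 5017.9) ⇒ y = (4906.0 − 5017.9) / 15.1 ≈ -7.41.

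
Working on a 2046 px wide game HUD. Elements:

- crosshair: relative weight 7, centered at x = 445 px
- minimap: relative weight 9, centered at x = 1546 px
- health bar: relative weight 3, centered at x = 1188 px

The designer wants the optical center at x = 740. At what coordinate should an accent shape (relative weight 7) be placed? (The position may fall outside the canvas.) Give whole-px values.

x ≈ -193

New total weight: (7 + 9 + 3) + 7 = 26.
x: target moment 26×740 = 19240; current 7·445 + 9·1546 + 3·1188 = 20593; the accent shape supplies -1353, so x = -1353/7 ≈ -193.29.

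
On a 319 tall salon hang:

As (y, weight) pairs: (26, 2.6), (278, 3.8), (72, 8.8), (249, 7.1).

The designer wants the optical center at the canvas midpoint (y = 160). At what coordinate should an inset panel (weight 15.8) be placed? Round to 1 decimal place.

y ≈ 162.7

After adding the inset panel, total weight = 2.6 + 3.8 + 8.8 + 7.1 + 15.8 = 38.1.
Along y: (3525.5 + 15.8·y) / 38.1 = 160 (existing moment 2.6·26 + 3.8·278 + 8.8·72 + 7.1·249 = 3525.5) ⇒ y = (6096.0 − 3525.5) / 15.8 ≈ 162.69.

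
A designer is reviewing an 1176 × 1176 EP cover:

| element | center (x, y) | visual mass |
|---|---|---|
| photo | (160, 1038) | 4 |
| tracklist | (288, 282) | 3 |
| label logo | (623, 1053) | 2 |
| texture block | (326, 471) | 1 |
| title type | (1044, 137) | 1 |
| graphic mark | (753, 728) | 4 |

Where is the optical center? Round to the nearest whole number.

Σw = 4 + 3 + 2 + 1 + 1 + 4 = 15.
Σw·x = 7132; x̄ = 7132/15 ≈ 475.47.
y: moment 10624 / weight 15 ≈ 708.27

(475, 708)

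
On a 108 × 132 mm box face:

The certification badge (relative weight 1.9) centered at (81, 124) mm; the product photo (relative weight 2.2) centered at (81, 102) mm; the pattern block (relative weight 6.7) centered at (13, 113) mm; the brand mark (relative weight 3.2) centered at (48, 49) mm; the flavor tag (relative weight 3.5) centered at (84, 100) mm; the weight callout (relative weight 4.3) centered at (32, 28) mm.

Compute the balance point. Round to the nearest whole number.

Total weight = 1.9 + 2.2 + 6.7 + 3.2 + 3.5 + 4.3 = 21.8.
x-moment: 1.9·81 + 2.2·81 + 6.7·13 + 3.2·48 + 3.5·84 + 4.3·32 = 1004.4; centroid 1004.4/21.8 ≈ 46.07.
y-moment: 1.9·124 + 2.2·102 + 6.7·113 + 3.2·49 + 3.5·100 + 4.3·28 = 1844.3; centroid 1844.3/21.8 ≈ 84.60.

(46, 85)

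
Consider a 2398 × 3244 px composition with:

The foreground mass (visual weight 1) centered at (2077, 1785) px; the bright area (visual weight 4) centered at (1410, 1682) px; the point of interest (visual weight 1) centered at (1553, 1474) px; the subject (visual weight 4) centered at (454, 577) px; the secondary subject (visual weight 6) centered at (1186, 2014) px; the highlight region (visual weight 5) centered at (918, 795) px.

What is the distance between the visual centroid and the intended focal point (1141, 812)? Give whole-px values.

Total weight = 1 + 4 + 1 + 4 + 6 + 5 = 21.
x: (1·2077 + 4·1410 + 1·1553 + 4·454 + 6·1186 + 5·918) / 21 = 22792 / 21 ≈ 1085.33
y: (1·1785 + 4·1682 + 1·1474 + 4·577 + 6·2014 + 5·795) / 21 = 28354 / 21 ≈ 1350.19
Relative to (1141, 812): Δ = (-55.67, 538.19); |Δ| = √(-55.67² + 538.19²) ≈ 541.06.

≈ 541 px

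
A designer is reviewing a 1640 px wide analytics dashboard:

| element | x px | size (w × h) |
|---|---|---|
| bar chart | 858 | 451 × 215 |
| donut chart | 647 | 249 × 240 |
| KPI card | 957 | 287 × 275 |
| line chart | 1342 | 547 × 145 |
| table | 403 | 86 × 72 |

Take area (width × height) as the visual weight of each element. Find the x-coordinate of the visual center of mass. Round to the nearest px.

Areas → weights: bar chart 451·215 = 96965, donut chart 249·240 = 59760, KPI card 287·275 = 78925, line chart 547·145 = 79315, table 86·72 = 6192; Σw = 321157.
x: (96965·858 + 59760·647 + 78925·957 + 79315·1342 + 6192·403) / 321157 = 306328021 / 321157 ≈ 953.83

x ≈ 954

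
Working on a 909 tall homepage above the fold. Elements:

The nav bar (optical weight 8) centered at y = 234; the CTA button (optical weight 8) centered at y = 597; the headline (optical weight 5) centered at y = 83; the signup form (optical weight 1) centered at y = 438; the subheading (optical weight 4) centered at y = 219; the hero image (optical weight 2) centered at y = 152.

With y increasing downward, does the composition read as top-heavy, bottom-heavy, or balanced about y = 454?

top-heavy

Total weight = 8 + 8 + 5 + 1 + 4 + 2 = 28.
y: (8·234 + 8·597 + 5·83 + 1·438 + 4·219 + 2·152) / 28 = 8681 / 28 ≈ 310.04
310.0 lies above (smaller y than) the midline 454, so the layout is top-heavy.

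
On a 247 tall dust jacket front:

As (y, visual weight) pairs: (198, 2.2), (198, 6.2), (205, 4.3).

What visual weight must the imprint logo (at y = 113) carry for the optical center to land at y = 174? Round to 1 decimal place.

w ≈ 5.5

Fixed elements: Σw = 2.2 + 6.2 + 4.3 = 12.7, Σw·y = 2.2·198 + 6.2·198 + 4.3·205 = 2544.7.
Balance at y = 174 requires (2544.7 + w·113) / (12.7 + w) = 174.
Solving: w = (174·12.7 − 2544.7) / (113 − 174) = -334.9 / -61 ≈ 5.49.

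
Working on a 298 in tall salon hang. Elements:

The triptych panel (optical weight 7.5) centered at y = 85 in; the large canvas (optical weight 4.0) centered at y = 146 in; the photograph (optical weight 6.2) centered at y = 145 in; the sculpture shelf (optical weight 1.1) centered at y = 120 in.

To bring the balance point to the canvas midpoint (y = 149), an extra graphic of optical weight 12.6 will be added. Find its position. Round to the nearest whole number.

y ≈ 193

After adding the extra graphic, total weight = 7.5 + 4.0 + 6.2 + 1.1 + 12.6 = 31.4.
y: target moment 31.4×149 = 4678.6; current 7.5·85 + 4.0·146 + 6.2·145 + 1.1·120 = 2252.5; the extra graphic supplies 2426.1, so y = 2426.1/12.6 ≈ 192.55.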